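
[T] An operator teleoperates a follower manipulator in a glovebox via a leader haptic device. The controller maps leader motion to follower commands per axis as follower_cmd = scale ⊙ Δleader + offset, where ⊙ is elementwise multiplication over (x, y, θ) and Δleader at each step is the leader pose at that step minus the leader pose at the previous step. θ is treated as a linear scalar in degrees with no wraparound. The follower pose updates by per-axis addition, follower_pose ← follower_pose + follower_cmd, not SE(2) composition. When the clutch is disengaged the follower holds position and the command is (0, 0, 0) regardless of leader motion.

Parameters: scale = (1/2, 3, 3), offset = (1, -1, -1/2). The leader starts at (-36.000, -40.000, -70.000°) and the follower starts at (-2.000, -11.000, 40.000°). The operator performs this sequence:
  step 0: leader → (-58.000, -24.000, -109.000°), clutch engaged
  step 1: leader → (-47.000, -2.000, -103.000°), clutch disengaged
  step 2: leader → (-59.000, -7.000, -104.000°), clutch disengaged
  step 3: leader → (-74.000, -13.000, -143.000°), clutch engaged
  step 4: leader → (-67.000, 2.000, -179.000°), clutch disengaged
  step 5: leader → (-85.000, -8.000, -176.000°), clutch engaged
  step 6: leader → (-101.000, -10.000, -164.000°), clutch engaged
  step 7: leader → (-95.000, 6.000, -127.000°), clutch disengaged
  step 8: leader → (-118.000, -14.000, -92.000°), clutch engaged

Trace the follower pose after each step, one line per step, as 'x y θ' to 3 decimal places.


-12.000 36.000 -77.500
-12.000 36.000 -77.500
-12.000 36.000 -77.500
-18.500 17.000 -195.000
-18.500 17.000 -195.000
-26.500 -14.000 -186.500
-33.500 -21.000 -151.000
-33.500 -21.000 -151.000
-44.000 -82.000 -46.500

step 0: Δleader=(-22.000, 16.000, -39.000°), engaged; cmd=(-10.000, 47.000, -117.500°) → follower=(-12.000, 36.000, -77.500°)
step 1: Δleader=(11.000, 22.000, 6.000°), disengaged; cmd=(0,0,0) → follower holds at (-12.000, 36.000, -77.500°)
step 2: Δleader=(-12.000, -5.000, -1.000°), disengaged; cmd=(0,0,0) → follower holds at (-12.000, 36.000, -77.500°)
step 3: Δleader=(-15.000, -6.000, -39.000°), engaged; cmd=(-6.500, -19.000, -117.500°) → follower=(-18.500, 17.000, -195.000°)
step 4: Δleader=(7.000, 15.000, -36.000°), disengaged; cmd=(0,0,0) → follower holds at (-18.500, 17.000, -195.000°)
step 5: Δleader=(-18.000, -10.000, 3.000°), engaged; cmd=(-8.000, -31.000, 8.500°) → follower=(-26.500, -14.000, -186.500°)
step 6: Δleader=(-16.000, -2.000, 12.000°), engaged; cmd=(-7.000, -7.000, 35.500°) → follower=(-33.500, -21.000, -151.000°)
step 7: Δleader=(6.000, 16.000, 37.000°), disengaged; cmd=(0,0,0) → follower holds at (-33.500, -21.000, -151.000°)
step 8: Δleader=(-23.000, -20.000, 35.000°), engaged; cmd=(-10.500, -61.000, 104.500°) → follower=(-44.000, -82.000, -46.500°)


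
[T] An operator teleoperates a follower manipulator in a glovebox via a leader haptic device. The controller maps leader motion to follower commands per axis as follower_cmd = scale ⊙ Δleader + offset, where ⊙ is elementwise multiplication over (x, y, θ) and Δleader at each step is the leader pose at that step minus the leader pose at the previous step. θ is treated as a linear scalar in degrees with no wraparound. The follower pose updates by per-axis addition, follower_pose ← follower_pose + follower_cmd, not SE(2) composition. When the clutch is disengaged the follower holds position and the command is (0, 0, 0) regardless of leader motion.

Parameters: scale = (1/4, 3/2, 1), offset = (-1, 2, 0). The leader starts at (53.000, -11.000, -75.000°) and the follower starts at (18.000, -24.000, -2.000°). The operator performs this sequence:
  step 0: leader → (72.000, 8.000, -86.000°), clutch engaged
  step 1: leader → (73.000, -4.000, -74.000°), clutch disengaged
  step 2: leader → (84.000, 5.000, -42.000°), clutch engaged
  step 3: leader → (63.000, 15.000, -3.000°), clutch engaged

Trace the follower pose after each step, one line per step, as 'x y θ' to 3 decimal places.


21.750 6.500 -13.000
21.750 6.500 -13.000
23.500 22.000 19.000
17.250 39.000 58.000

step 0: Δleader=(19.000, 19.000, -11.000°), engaged; cmd=(3.750, 30.500, -11.000°) → follower=(21.750, 6.500, -13.000°)
step 1: Δleader=(1.000, -12.000, 12.000°), disengaged; cmd=(0,0,0) → follower holds at (21.750, 6.500, -13.000°)
step 2: Δleader=(11.000, 9.000, 32.000°), engaged; cmd=(1.750, 15.500, 32.000°) → follower=(23.500, 22.000, 19.000°)
step 3: Δleader=(-21.000, 10.000, 39.000°), engaged; cmd=(-6.250, 17.000, 39.000°) → follower=(17.250, 39.000, 58.000°)


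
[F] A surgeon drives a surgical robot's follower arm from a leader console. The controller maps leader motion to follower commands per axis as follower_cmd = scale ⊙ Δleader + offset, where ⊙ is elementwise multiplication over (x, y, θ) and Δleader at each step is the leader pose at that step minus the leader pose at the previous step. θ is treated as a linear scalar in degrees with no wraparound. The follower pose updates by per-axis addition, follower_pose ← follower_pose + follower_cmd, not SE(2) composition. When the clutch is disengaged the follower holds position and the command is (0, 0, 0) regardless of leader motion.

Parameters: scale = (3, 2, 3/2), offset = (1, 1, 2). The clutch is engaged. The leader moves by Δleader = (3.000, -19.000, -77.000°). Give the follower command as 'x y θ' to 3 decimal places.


10.000 -37.000 -113.500

axis x: 3·3.000 + 1 = 10.000
axis y: 2·-19.000 + 1 = -37.000
axis θ: 3/2·-77.000 + 2 = -113.500


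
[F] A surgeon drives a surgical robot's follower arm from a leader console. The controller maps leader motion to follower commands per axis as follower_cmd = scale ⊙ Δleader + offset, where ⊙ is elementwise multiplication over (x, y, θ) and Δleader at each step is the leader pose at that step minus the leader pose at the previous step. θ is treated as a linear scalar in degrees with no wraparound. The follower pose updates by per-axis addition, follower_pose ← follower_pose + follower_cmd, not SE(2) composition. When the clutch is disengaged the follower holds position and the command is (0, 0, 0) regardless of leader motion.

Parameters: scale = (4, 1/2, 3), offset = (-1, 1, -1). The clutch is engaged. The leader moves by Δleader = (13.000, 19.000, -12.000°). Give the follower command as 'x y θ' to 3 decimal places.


51.000 10.500 -37.000

axis x: 4·13.000 + -1 = 51.000
axis y: 1/2·19.000 + 1 = 10.500
axis θ: 3·-12.000 + -1 = -37.000


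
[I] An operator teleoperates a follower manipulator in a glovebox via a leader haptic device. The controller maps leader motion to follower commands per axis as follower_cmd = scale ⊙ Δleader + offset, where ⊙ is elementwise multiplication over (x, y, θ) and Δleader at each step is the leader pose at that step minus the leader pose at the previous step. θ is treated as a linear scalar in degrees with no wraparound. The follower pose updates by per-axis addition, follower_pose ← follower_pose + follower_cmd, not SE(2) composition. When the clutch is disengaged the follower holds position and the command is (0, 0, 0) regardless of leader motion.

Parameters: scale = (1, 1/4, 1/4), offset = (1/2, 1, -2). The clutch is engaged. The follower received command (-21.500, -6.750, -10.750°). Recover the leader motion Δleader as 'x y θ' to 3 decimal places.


-22.000 -31.000 -35.000

axis x: (-21.500 − 1/2) / (1) = -22.000
axis y: (-6.750 − 1) / (1/4) = -31.000
axis θ: (-10.750 − -2) / (1/4) = -35.000


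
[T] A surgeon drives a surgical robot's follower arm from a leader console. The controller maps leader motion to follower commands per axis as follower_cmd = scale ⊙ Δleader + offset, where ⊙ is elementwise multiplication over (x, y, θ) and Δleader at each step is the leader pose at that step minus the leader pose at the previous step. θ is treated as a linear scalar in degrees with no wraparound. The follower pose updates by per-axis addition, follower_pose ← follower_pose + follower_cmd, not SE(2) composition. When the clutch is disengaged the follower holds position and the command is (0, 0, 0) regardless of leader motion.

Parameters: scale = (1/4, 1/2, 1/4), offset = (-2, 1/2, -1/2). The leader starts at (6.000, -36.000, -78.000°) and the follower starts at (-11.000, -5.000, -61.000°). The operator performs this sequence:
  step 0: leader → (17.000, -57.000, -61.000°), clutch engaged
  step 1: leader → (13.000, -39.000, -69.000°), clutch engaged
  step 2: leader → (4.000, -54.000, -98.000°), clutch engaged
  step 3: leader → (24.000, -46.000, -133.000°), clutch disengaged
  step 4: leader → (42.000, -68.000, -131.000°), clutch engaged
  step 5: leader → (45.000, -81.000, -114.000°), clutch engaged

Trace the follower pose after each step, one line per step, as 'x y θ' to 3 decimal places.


-10.250 -15.000 -57.250
-13.250 -5.500 -59.750
-17.500 -12.500 -67.500
-17.500 -12.500 -67.500
-15.000 -23.000 -67.500
-16.250 -29.000 -63.750

step 0: Δleader=(11.000, -21.000, 17.000°), engaged; cmd=(0.750, -10.000, 3.750°) → follower=(-10.250, -15.000, -57.250°)
step 1: Δleader=(-4.000, 18.000, -8.000°), engaged; cmd=(-3.000, 9.500, -2.500°) → follower=(-13.250, -5.500, -59.750°)
step 2: Δleader=(-9.000, -15.000, -29.000°), engaged; cmd=(-4.250, -7.000, -7.750°) → follower=(-17.500, -12.500, -67.500°)
step 3: Δleader=(20.000, 8.000, -35.000°), disengaged; cmd=(0,0,0) → follower holds at (-17.500, -12.500, -67.500°)
step 4: Δleader=(18.000, -22.000, 2.000°), engaged; cmd=(2.500, -10.500, 0.000°) → follower=(-15.000, -23.000, -67.500°)
step 5: Δleader=(3.000, -13.000, 17.000°), engaged; cmd=(-1.250, -6.000, 3.750°) → follower=(-16.250, -29.000, -63.750°)


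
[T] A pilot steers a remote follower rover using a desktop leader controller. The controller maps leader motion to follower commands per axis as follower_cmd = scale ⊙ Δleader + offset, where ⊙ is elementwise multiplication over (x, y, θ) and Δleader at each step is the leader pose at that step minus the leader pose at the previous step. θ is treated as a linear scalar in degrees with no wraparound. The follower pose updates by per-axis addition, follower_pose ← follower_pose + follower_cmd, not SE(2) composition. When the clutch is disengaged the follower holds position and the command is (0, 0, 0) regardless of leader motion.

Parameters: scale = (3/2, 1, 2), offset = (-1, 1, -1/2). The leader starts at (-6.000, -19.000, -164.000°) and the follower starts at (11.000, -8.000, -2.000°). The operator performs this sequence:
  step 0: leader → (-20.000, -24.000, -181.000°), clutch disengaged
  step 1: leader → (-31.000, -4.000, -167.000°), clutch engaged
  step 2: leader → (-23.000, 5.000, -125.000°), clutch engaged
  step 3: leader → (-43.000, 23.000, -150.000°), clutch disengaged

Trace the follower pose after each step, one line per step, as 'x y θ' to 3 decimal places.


step 0: Δleader=(-14.000, -5.000, -17.000°), disengaged; cmd=(0,0,0) → follower holds at (11.000, -8.000, -2.000°)
step 1: Δleader=(-11.000, 20.000, 14.000°), engaged; cmd=(-17.500, 21.000, 27.500°) → follower=(-6.500, 13.000, 25.500°)
step 2: Δleader=(8.000, 9.000, 42.000°), engaged; cmd=(11.000, 10.000, 83.500°) → follower=(4.500, 23.000, 109.000°)
step 3: Δleader=(-20.000, 18.000, -25.000°), disengaged; cmd=(0,0,0) → follower holds at (4.500, 23.000, 109.000°)

11.000 -8.000 -2.000
-6.500 13.000 25.500
4.500 23.000 109.000
4.500 23.000 109.000


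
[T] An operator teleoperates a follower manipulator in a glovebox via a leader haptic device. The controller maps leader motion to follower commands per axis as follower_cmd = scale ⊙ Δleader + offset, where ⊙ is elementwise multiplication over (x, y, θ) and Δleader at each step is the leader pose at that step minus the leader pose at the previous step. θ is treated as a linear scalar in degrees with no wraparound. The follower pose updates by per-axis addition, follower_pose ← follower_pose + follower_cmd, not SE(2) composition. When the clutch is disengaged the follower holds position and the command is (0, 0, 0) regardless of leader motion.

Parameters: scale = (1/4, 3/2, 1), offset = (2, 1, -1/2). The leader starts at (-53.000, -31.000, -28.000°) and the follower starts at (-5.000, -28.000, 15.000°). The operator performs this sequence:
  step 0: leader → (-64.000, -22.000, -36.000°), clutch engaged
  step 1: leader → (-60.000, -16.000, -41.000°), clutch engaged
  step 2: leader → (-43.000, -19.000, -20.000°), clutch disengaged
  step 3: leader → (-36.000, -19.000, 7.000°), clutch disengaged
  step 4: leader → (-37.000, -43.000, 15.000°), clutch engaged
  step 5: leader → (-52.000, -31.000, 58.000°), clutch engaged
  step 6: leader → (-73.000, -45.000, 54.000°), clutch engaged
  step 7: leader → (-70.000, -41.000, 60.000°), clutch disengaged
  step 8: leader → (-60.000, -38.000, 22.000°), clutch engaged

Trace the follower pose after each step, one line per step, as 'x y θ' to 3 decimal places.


-5.750 -13.500 6.500
-2.750 -3.500 1.000
-2.750 -3.500 1.000
-2.750 -3.500 1.000
-1.000 -38.500 8.500
-2.750 -19.500 51.000
-6.000 -39.500 46.500
-6.000 -39.500 46.500
-1.500 -34.000 8.000

step 0: Δleader=(-11.000, 9.000, -8.000°), engaged; cmd=(-0.750, 14.500, -8.500°) → follower=(-5.750, -13.500, 6.500°)
step 1: Δleader=(4.000, 6.000, -5.000°), engaged; cmd=(3.000, 10.000, -5.500°) → follower=(-2.750, -3.500, 1.000°)
step 2: Δleader=(17.000, -3.000, 21.000°), disengaged; cmd=(0,0,0) → follower holds at (-2.750, -3.500, 1.000°)
step 3: Δleader=(7.000, 0.000, 27.000°), disengaged; cmd=(0,0,0) → follower holds at (-2.750, -3.500, 1.000°)
step 4: Δleader=(-1.000, -24.000, 8.000°), engaged; cmd=(1.750, -35.000, 7.500°) → follower=(-1.000, -38.500, 8.500°)
step 5: Δleader=(-15.000, 12.000, 43.000°), engaged; cmd=(-1.750, 19.000, 42.500°) → follower=(-2.750, -19.500, 51.000°)
step 6: Δleader=(-21.000, -14.000, -4.000°), engaged; cmd=(-3.250, -20.000, -4.500°) → follower=(-6.000, -39.500, 46.500°)
step 7: Δleader=(3.000, 4.000, 6.000°), disengaged; cmd=(0,0,0) → follower holds at (-6.000, -39.500, 46.500°)
step 8: Δleader=(10.000, 3.000, -38.000°), engaged; cmd=(4.500, 5.500, -38.500°) → follower=(-1.500, -34.000, 8.000°)


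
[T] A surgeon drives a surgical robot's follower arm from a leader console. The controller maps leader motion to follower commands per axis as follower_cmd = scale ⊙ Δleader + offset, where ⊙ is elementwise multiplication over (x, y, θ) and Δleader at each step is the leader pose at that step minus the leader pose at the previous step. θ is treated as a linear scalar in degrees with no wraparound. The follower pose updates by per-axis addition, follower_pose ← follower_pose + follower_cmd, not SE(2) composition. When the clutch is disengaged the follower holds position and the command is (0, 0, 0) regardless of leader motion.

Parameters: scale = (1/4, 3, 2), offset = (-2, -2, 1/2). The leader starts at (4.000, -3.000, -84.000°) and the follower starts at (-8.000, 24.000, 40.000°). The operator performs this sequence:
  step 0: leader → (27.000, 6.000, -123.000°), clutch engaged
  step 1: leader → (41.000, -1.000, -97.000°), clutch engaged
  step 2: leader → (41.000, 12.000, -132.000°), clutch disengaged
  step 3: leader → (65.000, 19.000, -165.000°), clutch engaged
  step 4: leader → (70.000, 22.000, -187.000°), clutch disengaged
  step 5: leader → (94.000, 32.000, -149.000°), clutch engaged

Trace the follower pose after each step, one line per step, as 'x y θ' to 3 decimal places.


step 0: Δleader=(23.000, 9.000, -39.000°), engaged; cmd=(3.750, 25.000, -77.500°) → follower=(-4.250, 49.000, -37.500°)
step 1: Δleader=(14.000, -7.000, 26.000°), engaged; cmd=(1.500, -23.000, 52.500°) → follower=(-2.750, 26.000, 15.000°)
step 2: Δleader=(0.000, 13.000, -35.000°), disengaged; cmd=(0,0,0) → follower holds at (-2.750, 26.000, 15.000°)
step 3: Δleader=(24.000, 7.000, -33.000°), engaged; cmd=(4.000, 19.000, -65.500°) → follower=(1.250, 45.000, -50.500°)
step 4: Δleader=(5.000, 3.000, -22.000°), disengaged; cmd=(0,0,0) → follower holds at (1.250, 45.000, -50.500°)
step 5: Δleader=(24.000, 10.000, 38.000°), engaged; cmd=(4.000, 28.000, 76.500°) → follower=(5.250, 73.000, 26.000°)

-4.250 49.000 -37.500
-2.750 26.000 15.000
-2.750 26.000 15.000
1.250 45.000 -50.500
1.250 45.000 -50.500
5.250 73.000 26.000


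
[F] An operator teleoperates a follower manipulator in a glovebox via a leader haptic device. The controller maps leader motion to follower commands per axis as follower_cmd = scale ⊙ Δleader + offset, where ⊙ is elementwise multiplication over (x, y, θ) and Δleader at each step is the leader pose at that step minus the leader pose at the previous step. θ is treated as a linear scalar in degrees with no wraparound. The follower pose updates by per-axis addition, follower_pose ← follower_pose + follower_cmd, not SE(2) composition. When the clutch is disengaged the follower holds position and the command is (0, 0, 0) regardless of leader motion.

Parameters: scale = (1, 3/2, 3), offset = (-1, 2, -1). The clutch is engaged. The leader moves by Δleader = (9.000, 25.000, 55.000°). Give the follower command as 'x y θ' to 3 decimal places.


8.000 39.500 164.000

axis x: 1·9.000 + -1 = 8.000
axis y: 3/2·25.000 + 2 = 39.500
axis θ: 3·55.000 + -1 = 164.000


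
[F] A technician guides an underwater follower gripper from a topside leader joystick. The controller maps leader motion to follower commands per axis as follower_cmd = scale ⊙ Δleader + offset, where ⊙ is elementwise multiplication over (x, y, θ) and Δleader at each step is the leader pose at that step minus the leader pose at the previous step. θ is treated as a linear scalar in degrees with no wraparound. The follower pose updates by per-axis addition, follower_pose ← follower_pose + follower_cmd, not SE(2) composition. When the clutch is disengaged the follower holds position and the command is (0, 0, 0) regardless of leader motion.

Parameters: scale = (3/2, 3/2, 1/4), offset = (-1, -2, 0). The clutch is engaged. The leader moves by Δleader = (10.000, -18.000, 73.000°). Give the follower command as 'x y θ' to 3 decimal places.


14.000 -29.000 18.250

axis x: 3/2·10.000 + -1 = 14.000
axis y: 3/2·-18.000 + -2 = -29.000
axis θ: 1/4·73.000 + 0 = 18.250


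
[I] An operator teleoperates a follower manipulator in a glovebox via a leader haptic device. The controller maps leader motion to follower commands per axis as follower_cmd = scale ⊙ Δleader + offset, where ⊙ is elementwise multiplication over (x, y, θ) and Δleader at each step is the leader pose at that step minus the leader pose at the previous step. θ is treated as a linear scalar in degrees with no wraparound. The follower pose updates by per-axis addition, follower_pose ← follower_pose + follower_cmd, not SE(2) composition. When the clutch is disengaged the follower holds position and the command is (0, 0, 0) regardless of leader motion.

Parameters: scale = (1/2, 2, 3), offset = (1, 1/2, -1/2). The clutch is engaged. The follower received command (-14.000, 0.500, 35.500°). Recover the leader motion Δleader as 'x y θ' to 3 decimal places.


axis x: (-14.000 − 1) / (1/2) = -30.000
axis y: (0.500 − 1/2) / (2) = 0.000
axis θ: (35.500 − -1/2) / (3) = 12.000

-30.000 0.000 12.000


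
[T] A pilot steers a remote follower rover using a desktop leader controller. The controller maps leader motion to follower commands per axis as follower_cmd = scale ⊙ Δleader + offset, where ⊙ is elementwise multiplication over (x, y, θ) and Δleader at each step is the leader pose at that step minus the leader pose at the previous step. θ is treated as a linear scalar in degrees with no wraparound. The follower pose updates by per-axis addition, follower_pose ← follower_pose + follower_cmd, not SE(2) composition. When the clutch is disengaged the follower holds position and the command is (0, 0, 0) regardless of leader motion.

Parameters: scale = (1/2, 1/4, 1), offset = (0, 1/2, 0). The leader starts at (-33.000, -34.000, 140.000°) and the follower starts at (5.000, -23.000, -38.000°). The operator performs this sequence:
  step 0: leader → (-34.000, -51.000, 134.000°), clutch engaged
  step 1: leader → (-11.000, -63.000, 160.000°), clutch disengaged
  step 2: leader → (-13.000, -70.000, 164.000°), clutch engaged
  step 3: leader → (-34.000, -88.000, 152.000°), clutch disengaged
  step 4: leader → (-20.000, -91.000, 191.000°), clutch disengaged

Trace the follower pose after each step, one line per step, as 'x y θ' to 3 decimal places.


step 0: Δleader=(-1.000, -17.000, -6.000°), engaged; cmd=(-0.500, -3.750, -6.000°) → follower=(4.500, -26.750, -44.000°)
step 1: Δleader=(23.000, -12.000, 26.000°), disengaged; cmd=(0,0,0) → follower holds at (4.500, -26.750, -44.000°)
step 2: Δleader=(-2.000, -7.000, 4.000°), engaged; cmd=(-1.000, -1.250, 4.000°) → follower=(3.500, -28.000, -40.000°)
step 3: Δleader=(-21.000, -18.000, -12.000°), disengaged; cmd=(0,0,0) → follower holds at (3.500, -28.000, -40.000°)
step 4: Δleader=(14.000, -3.000, 39.000°), disengaged; cmd=(0,0,0) → follower holds at (3.500, -28.000, -40.000°)

4.500 -26.750 -44.000
4.500 -26.750 -44.000
3.500 -28.000 -40.000
3.500 -28.000 -40.000
3.500 -28.000 -40.000


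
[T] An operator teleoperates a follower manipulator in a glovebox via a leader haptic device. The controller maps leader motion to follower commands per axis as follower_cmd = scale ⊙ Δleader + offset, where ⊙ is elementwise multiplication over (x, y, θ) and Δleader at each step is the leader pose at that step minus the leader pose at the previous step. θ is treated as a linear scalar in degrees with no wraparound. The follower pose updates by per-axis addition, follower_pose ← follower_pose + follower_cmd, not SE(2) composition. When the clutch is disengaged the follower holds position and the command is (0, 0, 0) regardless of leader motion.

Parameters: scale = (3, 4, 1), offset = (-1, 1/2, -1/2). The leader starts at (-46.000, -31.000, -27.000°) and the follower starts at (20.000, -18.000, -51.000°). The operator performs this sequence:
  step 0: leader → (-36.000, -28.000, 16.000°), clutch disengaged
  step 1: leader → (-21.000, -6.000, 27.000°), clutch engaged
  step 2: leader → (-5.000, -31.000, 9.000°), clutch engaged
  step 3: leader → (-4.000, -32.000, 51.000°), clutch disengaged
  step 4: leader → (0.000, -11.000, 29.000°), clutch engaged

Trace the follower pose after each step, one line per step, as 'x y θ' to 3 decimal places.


step 0: Δleader=(10.000, 3.000, 43.000°), disengaged; cmd=(0,0,0) → follower holds at (20.000, -18.000, -51.000°)
step 1: Δleader=(15.000, 22.000, 11.000°), engaged; cmd=(44.000, 88.500, 10.500°) → follower=(64.000, 70.500, -40.500°)
step 2: Δleader=(16.000, -25.000, -18.000°), engaged; cmd=(47.000, -99.500, -18.500°) → follower=(111.000, -29.000, -59.000°)
step 3: Δleader=(1.000, -1.000, 42.000°), disengaged; cmd=(0,0,0) → follower holds at (111.000, -29.000, -59.000°)
step 4: Δleader=(4.000, 21.000, -22.000°), engaged; cmd=(11.000, 84.500, -22.500°) → follower=(122.000, 55.500, -81.500°)

20.000 -18.000 -51.000
64.000 70.500 -40.500
111.000 -29.000 -59.000
111.000 -29.000 -59.000
122.000 55.500 -81.500


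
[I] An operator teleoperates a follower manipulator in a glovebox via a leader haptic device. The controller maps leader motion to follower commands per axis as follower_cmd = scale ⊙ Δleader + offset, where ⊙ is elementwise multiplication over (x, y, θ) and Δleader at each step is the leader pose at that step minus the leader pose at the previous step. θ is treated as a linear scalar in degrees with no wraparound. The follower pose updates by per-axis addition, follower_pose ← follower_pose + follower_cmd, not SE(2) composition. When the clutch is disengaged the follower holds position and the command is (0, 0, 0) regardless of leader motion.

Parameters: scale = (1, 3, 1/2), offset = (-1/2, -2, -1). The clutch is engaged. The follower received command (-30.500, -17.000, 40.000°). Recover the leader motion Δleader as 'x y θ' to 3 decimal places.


-30.000 -5.000 82.000

axis x: (-30.500 − -1/2) / (1) = -30.000
axis y: (-17.000 − -2) / (3) = -5.000
axis θ: (40.000 − -1) / (1/2) = 82.000


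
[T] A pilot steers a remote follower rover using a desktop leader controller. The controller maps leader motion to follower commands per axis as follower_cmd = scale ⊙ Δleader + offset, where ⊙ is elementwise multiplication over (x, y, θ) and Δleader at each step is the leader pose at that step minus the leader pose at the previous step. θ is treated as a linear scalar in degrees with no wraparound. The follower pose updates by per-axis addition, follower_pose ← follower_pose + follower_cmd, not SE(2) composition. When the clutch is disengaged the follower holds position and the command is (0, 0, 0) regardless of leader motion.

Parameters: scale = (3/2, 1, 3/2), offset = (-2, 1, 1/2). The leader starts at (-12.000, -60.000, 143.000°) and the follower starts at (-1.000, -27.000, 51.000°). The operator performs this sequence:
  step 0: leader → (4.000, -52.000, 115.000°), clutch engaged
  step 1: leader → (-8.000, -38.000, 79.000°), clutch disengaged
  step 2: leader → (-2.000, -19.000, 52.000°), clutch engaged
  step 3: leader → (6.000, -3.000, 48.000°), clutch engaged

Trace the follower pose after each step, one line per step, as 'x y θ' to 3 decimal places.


step 0: Δleader=(16.000, 8.000, -28.000°), engaged; cmd=(22.000, 9.000, -41.500°) → follower=(21.000, -18.000, 9.500°)
step 1: Δleader=(-12.000, 14.000, -36.000°), disengaged; cmd=(0,0,0) → follower holds at (21.000, -18.000, 9.500°)
step 2: Δleader=(6.000, 19.000, -27.000°), engaged; cmd=(7.000, 20.000, -40.000°) → follower=(28.000, 2.000, -30.500°)
step 3: Δleader=(8.000, 16.000, -4.000°), engaged; cmd=(10.000, 17.000, -5.500°) → follower=(38.000, 19.000, -36.000°)

21.000 -18.000 9.500
21.000 -18.000 9.500
28.000 2.000 -30.500
38.000 19.000 -36.000


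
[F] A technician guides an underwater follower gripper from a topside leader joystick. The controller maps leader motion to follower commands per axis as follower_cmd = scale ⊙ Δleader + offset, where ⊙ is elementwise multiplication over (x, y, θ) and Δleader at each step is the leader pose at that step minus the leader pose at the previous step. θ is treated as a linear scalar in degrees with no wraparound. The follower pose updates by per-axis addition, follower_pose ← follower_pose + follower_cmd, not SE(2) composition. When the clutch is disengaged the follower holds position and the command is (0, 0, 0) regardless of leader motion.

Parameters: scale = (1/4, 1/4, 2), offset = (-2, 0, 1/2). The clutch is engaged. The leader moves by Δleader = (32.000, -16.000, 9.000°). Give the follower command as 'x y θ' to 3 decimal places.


axis x: 1/4·32.000 + -2 = 6.000
axis y: 1/4·-16.000 + 0 = -4.000
axis θ: 2·9.000 + 1/2 = 18.500

6.000 -4.000 18.500


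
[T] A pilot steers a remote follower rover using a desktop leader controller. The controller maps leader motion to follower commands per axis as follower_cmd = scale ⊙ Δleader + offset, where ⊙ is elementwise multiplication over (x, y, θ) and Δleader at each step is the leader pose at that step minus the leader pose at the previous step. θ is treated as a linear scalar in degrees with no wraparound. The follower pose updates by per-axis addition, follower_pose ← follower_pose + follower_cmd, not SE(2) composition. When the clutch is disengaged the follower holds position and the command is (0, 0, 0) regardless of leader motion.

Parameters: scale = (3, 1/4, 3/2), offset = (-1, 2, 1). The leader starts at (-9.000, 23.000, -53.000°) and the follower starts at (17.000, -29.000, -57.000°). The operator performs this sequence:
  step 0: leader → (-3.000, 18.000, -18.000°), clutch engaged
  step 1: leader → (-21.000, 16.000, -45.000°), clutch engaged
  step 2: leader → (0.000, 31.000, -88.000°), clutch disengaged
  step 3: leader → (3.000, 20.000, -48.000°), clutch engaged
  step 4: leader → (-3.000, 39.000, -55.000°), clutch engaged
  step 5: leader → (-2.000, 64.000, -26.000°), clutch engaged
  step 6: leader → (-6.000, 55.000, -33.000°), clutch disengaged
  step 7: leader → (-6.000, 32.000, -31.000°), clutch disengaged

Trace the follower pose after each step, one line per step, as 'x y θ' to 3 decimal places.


step 0: Δleader=(6.000, -5.000, 35.000°), engaged; cmd=(17.000, 0.750, 53.500°) → follower=(34.000, -28.250, -3.500°)
step 1: Δleader=(-18.000, -2.000, -27.000°), engaged; cmd=(-55.000, 1.500, -39.500°) → follower=(-21.000, -26.750, -43.000°)
step 2: Δleader=(21.000, 15.000, -43.000°), disengaged; cmd=(0,0,0) → follower holds at (-21.000, -26.750, -43.000°)
step 3: Δleader=(3.000, -11.000, 40.000°), engaged; cmd=(8.000, -0.750, 61.000°) → follower=(-13.000, -27.500, 18.000°)
step 4: Δleader=(-6.000, 19.000, -7.000°), engaged; cmd=(-19.000, 6.750, -9.500°) → follower=(-32.000, -20.750, 8.500°)
step 5: Δleader=(1.000, 25.000, 29.000°), engaged; cmd=(2.000, 8.250, 44.500°) → follower=(-30.000, -12.500, 53.000°)
step 6: Δleader=(-4.000, -9.000, -7.000°), disengaged; cmd=(0,0,0) → follower holds at (-30.000, -12.500, 53.000°)
step 7: Δleader=(0.000, -23.000, 2.000°), disengaged; cmd=(0,0,0) → follower holds at (-30.000, -12.500, 53.000°)

34.000 -28.250 -3.500
-21.000 -26.750 -43.000
-21.000 -26.750 -43.000
-13.000 -27.500 18.000
-32.000 -20.750 8.500
-30.000 -12.500 53.000
-30.000 -12.500 53.000
-30.000 -12.500 53.000


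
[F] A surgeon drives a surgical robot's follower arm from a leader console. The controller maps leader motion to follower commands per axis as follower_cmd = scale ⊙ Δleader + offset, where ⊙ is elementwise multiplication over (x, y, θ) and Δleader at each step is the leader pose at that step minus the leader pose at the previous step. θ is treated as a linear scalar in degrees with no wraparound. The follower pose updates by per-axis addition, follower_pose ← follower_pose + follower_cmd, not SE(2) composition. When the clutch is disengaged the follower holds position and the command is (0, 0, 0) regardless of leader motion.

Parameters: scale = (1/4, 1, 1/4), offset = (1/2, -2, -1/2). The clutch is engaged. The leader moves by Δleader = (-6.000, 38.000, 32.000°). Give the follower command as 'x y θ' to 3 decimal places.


-1.000 36.000 7.500

axis x: 1/4·-6.000 + 1/2 = -1.000
axis y: 1·38.000 + -2 = 36.000
axis θ: 1/4·32.000 + -1/2 = 7.500


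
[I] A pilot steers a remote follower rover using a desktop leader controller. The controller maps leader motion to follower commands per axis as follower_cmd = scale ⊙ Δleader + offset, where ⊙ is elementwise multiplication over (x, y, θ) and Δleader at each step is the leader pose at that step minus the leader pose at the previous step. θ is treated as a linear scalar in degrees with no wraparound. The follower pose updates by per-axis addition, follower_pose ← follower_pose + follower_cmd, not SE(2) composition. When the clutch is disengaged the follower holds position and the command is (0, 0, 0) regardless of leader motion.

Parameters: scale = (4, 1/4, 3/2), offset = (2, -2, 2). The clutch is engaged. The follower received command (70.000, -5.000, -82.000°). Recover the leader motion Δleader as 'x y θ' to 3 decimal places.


axis x: (70.000 − 2) / (4) = 17.000
axis y: (-5.000 − -2) / (1/4) = -12.000
axis θ: (-82.000 − 2) / (3/2) = -56.000

17.000 -12.000 -56.000


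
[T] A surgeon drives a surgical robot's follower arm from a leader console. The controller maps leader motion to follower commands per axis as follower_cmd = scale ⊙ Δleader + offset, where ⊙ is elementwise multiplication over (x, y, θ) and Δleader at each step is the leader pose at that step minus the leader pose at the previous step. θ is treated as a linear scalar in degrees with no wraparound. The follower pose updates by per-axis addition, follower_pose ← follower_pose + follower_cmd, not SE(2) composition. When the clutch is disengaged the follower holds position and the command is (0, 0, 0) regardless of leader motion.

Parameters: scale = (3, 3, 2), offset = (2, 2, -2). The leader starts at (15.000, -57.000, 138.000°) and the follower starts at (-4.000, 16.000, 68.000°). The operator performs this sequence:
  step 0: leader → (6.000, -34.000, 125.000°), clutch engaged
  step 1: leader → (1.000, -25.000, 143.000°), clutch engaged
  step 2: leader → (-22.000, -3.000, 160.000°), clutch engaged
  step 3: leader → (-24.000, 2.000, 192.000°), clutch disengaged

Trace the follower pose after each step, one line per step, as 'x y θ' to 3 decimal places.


step 0: Δleader=(-9.000, 23.000, -13.000°), engaged; cmd=(-25.000, 71.000, -28.000°) → follower=(-29.000, 87.000, 40.000°)
step 1: Δleader=(-5.000, 9.000, 18.000°), engaged; cmd=(-13.000, 29.000, 34.000°) → follower=(-42.000, 116.000, 74.000°)
step 2: Δleader=(-23.000, 22.000, 17.000°), engaged; cmd=(-67.000, 68.000, 32.000°) → follower=(-109.000, 184.000, 106.000°)
step 3: Δleader=(-2.000, 5.000, 32.000°), disengaged; cmd=(0,0,0) → follower holds at (-109.000, 184.000, 106.000°)

-29.000 87.000 40.000
-42.000 116.000 74.000
-109.000 184.000 106.000
-109.000 184.000 106.000


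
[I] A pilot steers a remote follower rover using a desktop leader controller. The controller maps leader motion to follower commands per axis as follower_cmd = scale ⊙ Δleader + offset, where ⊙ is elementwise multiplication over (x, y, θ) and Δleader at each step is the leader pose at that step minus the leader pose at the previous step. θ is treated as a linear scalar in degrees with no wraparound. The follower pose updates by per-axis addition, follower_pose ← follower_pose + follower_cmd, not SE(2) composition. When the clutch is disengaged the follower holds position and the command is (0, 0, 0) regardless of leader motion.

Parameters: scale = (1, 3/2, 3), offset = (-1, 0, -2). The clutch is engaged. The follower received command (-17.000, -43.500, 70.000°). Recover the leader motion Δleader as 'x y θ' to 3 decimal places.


axis x: (-17.000 − -1) / (1) = -16.000
axis y: (-43.500 − 0) / (3/2) = -29.000
axis θ: (70.000 − -2) / (3) = 24.000

-16.000 -29.000 24.000


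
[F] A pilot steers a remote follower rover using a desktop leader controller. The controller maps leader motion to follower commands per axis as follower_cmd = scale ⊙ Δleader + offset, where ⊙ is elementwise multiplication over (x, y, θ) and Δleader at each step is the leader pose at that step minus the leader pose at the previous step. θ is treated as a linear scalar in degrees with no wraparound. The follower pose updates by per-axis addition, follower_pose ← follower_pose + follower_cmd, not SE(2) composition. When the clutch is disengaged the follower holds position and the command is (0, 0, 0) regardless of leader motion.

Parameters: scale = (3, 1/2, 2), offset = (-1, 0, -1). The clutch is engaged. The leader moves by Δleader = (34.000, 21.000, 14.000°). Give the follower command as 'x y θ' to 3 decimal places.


101.000 10.500 27.000

axis x: 3·34.000 + -1 = 101.000
axis y: 1/2·21.000 + 0 = 10.500
axis θ: 2·14.000 + -1 = 27.000


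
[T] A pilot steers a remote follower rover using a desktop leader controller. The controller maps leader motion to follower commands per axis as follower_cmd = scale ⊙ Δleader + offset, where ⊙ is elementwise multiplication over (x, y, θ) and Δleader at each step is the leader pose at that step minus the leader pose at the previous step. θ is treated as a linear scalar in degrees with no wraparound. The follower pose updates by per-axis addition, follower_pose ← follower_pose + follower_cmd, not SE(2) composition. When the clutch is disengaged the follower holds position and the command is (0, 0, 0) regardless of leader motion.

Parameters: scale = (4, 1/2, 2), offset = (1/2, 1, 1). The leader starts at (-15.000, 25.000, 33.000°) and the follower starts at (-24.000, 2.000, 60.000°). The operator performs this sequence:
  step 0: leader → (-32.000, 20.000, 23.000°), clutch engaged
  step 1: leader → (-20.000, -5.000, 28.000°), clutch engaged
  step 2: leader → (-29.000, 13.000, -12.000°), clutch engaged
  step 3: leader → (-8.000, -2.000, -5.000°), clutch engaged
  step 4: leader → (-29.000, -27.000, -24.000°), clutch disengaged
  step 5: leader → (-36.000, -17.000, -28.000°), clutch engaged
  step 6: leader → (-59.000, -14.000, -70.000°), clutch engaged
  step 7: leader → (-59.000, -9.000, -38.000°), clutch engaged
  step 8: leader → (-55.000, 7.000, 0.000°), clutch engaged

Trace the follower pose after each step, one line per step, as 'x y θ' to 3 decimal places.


step 0: Δleader=(-17.000, -5.000, -10.000°), engaged; cmd=(-67.500, -1.500, -19.000°) → follower=(-91.500, 0.500, 41.000°)
step 1: Δleader=(12.000, -25.000, 5.000°), engaged; cmd=(48.500, -11.500, 11.000°) → follower=(-43.000, -11.000, 52.000°)
step 2: Δleader=(-9.000, 18.000, -40.000°), engaged; cmd=(-35.500, 10.000, -79.000°) → follower=(-78.500, -1.000, -27.000°)
step 3: Δleader=(21.000, -15.000, 7.000°), engaged; cmd=(84.500, -6.500, 15.000°) → follower=(6.000, -7.500, -12.000°)
step 4: Δleader=(-21.000, -25.000, -19.000°), disengaged; cmd=(0,0,0) → follower holds at (6.000, -7.500, -12.000°)
step 5: Δleader=(-7.000, 10.000, -4.000°), engaged; cmd=(-27.500, 6.000, -7.000°) → follower=(-21.500, -1.500, -19.000°)
step 6: Δleader=(-23.000, 3.000, -42.000°), engaged; cmd=(-91.500, 2.500, -83.000°) → follower=(-113.000, 1.000, -102.000°)
step 7: Δleader=(0.000, 5.000, 32.000°), engaged; cmd=(0.500, 3.500, 65.000°) → follower=(-112.500, 4.500, -37.000°)
step 8: Δleader=(4.000, 16.000, 38.000°), engaged; cmd=(16.500, 9.000, 77.000°) → follower=(-96.000, 13.500, 40.000°)

-91.500 0.500 41.000
-43.000 -11.000 52.000
-78.500 -1.000 -27.000
6.000 -7.500 -12.000
6.000 -7.500 -12.000
-21.500 -1.500 -19.000
-113.000 1.000 -102.000
-112.500 4.500 -37.000
-96.000 13.500 40.000


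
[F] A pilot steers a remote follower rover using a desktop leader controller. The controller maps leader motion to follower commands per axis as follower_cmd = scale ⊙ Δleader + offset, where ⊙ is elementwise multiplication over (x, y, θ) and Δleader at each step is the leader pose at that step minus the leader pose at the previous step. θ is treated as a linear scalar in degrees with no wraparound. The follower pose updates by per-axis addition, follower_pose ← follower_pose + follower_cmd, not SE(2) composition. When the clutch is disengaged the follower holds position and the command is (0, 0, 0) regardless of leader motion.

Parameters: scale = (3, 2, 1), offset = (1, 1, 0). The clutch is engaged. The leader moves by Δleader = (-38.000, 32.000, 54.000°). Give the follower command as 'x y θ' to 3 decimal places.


axis x: 3·-38.000 + 1 = -113.000
axis y: 2·32.000 + 1 = 65.000
axis θ: 1·54.000 + 0 = 54.000

-113.000 65.000 54.000


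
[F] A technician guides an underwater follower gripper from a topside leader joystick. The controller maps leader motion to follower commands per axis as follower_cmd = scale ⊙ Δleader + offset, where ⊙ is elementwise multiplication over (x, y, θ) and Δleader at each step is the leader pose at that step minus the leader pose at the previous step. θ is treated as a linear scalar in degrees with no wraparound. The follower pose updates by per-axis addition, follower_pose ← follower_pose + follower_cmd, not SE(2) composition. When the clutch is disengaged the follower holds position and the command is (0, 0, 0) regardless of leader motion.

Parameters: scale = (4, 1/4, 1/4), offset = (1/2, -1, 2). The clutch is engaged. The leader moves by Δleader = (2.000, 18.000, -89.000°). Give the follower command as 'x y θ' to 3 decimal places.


axis x: 4·2.000 + 1/2 = 8.500
axis y: 1/4·18.000 + -1 = 3.500
axis θ: 1/4·-89.000 + 2 = -20.250

8.500 3.500 -20.250
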